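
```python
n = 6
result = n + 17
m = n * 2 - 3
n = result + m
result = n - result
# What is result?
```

Trace:
`n = 6` → n = 6
`result = n + 17` → result = 23
`m = n * 2 - 3` → m = 9
`n = result + m` → n = 32
`result = n - result` → result = 9
So result = 9

Answer: 9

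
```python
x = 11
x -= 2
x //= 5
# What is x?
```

Trace:
`x = 11` → x = 11
`x -= 2` → x = 9
`x //= 5` → x = 1
So x = 1

Answer: 1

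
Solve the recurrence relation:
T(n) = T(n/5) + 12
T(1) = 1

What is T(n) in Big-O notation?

Each step divides n by 5 and adds 12. After log_5(n) steps we reach T(1)=1. So T(n) = 12·log_5(n) + 1 = O(log n).

Answer: O(log n)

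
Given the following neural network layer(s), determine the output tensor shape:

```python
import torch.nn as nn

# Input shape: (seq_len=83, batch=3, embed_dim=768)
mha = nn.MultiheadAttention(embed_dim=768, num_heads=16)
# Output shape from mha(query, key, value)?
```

Input: (83, 3, 768) -> Output: (83, 3, 768)

Answer: (83, 3, 768)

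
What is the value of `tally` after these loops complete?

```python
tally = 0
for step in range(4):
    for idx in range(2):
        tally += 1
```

4 * 2 = 8
`tally` takes the values: 0 → 1 → 2 → 3 → 4 → 5 → 6 → 7 → 8

Answer: 8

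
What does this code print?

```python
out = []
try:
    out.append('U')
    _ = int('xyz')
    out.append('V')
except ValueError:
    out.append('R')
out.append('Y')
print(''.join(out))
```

Execution trace: 'U' (try body) → 'R' (except ValueError) → 'Y' (after the try/except). Output: URY

Answer: URY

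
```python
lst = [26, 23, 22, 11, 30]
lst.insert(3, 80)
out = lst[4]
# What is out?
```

Trace:
`lst = [26, 23, 22, 11, 30]` → lst = [26, 23, 22, 11, 30]
`lst.insert(3, 80)` → lst = [26, 23, 22, 80, 11, 30]
`out = lst[4]` → out = 11
So out = 11

Answer: 11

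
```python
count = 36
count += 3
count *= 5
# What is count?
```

Trace:
`count = 36` → count = 36
`count += 3` → count = 39
`count *= 5` → count = 195
So count = 195

Answer: 195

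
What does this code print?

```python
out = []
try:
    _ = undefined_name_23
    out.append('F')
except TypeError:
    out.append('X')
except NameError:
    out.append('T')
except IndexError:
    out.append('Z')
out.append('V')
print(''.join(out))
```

Execution trace: 'T' (except NameError) → 'V' (after the try/except). Output: TV

Answer: TV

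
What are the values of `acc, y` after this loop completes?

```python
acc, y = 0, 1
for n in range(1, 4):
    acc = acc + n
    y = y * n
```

Sum and factorial of 1 to 3
`acc, y` takes the values: (0, 1) → (1, 1) → (3, 1) → (3, 2) → (6, 2) → (6, 6)

Answer: 6, 6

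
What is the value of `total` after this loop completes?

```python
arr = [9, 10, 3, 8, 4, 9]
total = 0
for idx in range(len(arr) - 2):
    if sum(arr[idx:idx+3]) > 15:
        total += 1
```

Count windows with sum > 15
`total` takes the values: 0 → 1 → 2 → 3

Answer: 3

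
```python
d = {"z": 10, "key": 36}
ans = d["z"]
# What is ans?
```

Trace:
`d = {"z": 10, "key": 36}` → d = {'z': 10, 'key': 36}
`ans = d["z"]` → ans = 10
So ans = 10

Answer: 10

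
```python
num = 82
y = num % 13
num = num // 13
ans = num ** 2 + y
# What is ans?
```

Trace:
`num = 82` → num = 82
`y = num % 13` → y = 4
`num = num // 13` → num = 6
`ans = num ** 2 + y` → ans = 40
So ans = 40

Answer: 40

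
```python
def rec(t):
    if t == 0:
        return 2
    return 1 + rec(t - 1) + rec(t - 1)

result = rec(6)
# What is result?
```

rec(t) = 1 + 2·rec(t-1), rec(0)=2. Closed form: (2+1)·2^6 - 1 = 191.

Answer: 191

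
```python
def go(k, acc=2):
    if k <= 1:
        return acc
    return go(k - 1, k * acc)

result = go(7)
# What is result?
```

Accumulator trace (n, acc): (7, 2) -> (6, 14) -> (5, 84) -> (4, 420) -> (3, 1680) -> (2, 5040) -> (1, 10080) -> return 10080

Answer: 10080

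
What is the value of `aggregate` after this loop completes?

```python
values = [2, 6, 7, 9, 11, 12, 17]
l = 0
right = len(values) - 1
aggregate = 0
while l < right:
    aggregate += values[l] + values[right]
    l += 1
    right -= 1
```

Sum of pairs from ends
`aggregate` takes the values: 0 → 19 → 37 → 55

Answer: 55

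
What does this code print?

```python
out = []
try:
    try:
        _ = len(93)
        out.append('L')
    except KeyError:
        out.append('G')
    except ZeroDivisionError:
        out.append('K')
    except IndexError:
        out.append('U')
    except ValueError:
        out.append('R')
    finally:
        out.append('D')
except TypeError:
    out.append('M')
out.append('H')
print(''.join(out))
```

Execution trace: 'D' (finally) → 'M' (outer except TypeError) → 'H' (after the try/except). Output: DMH

Answer: DMH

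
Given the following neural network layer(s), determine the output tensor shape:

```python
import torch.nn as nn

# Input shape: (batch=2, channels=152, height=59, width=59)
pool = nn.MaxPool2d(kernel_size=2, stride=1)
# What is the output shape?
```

Input: (2, 152, 59, 59) -> Output: (2, 152, 58, 58)

Answer: (2, 152, 58, 58)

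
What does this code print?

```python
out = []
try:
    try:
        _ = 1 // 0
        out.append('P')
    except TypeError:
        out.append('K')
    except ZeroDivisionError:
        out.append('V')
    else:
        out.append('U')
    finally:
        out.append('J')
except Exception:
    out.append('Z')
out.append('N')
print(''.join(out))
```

Execution trace: 'V' (inner except ZeroDivisionError) → 'J' (inner finally) → 'N' (after the try/except). Output: VJN

Answer: VJN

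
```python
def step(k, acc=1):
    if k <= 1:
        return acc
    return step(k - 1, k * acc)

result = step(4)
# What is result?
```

Accumulator trace (n, acc): (4, 1) -> (3, 4) -> (2, 12) -> (1, 24) -> return 24

Answer: 24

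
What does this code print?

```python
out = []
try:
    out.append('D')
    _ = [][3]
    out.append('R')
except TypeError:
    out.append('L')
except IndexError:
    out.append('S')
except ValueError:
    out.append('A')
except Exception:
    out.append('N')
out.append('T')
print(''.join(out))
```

Execution trace: 'D' (try body) → 'S' (except IndexError) → 'T' (after the try/except). Output: DST

Answer: DST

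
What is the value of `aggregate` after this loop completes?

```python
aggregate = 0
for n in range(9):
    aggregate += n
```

Sum of 0 to 8 = 36
`aggregate` takes the values: 0 → 1 → 3 → 6 → 10 → 15 → 21 → 28 → 36

Answer: 36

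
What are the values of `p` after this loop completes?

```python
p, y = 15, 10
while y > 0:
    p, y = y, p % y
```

GCD of 15 and 10
`p` takes the values: 15 → 10 → 5

Answer: 5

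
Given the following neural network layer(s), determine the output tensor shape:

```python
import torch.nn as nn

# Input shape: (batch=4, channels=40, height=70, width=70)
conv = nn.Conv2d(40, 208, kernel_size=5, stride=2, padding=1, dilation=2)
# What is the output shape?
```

Input: (4, 40, 70, 70) -> Output: (4, 208, 32, 32)

Answer: (4, 208, 32, 32)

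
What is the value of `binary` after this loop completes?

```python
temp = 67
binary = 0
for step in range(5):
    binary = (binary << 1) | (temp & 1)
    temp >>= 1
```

Reverse lowest 5 bits of 67
`binary` takes the values: 0 → 1 → 3 → 6 → 12 → 24

Answer: 24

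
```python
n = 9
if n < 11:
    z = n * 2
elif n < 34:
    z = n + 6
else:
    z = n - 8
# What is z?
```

Trace:
`n = 9` → n = 9
`if n < 11: ...` → n < 11 is True → z = 18
So z = 18

Answer: 18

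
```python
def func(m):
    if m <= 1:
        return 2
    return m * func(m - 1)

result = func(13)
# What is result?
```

func(13) = 13 * 12 * 11 * 10 * 9 * 8 * 7 * 6 * 5 * 4 * 3 * 2 * 2 = 12454041600

Answer: 12454041600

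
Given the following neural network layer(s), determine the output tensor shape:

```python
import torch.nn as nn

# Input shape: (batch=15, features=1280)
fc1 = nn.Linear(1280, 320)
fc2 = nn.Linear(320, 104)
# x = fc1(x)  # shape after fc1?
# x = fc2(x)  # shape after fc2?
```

Input: (15, 1280) -> after fc1: (15, 320) -> Output: (15, 104)

Answer: (15, 104)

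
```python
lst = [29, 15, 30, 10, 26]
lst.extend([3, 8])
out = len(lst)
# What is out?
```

Trace:
`lst = [29, 15, 30, 10, 26]` → lst = [29, 15, 30, 10, 26]
`lst.extend([3, 8])` → lst = [29, 15, 30, 10, 26, 3, 8]
`out = len(lst)` → out = 7
So out = 7

Answer: 7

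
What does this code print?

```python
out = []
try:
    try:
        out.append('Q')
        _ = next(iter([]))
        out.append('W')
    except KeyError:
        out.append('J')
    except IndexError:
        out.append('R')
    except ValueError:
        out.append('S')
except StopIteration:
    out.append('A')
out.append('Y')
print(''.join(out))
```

Execution trace: 'Q' (try body) → 'A' (outer except StopIteration) → 'Y' (after the try/except). Output: QAY

Answer: QAY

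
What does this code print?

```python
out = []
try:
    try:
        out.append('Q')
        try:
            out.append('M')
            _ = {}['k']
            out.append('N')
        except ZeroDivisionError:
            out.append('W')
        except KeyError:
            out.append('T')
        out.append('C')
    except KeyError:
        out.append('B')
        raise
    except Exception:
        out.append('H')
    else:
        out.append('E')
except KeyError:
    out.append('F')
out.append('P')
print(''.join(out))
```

Execution trace: 'Q' (try body) → 'M' (inner try body) → 'T' (inner except KeyError) → 'C' (try body, no exception) → 'E' (else) → 'P' (after the try/except). Output: QMTCEP

Answer: QMTCEP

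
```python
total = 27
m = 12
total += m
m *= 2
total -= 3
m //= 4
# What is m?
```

Trace:
`total = 27` → total = 27
`m = 12` → m = 12
`total += m` → total = 39
`m *= 2` → m = 24
`total -= 3` → total = 36
`m //= 4` → m = 6
So m = 6

Answer: 6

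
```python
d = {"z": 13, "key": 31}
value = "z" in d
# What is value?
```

Trace:
`d = {"z": 13, "key": 31}` → d = {'z': 13, 'key': 31}
`value = "z" in d` → value = True
So value = True

Answer: True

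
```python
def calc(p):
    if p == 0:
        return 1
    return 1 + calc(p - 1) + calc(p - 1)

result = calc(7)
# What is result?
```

calc(p) = 1 + 2·calc(p-1), calc(0)=1. Closed form: (1+1)·2^7 - 1 = 255.

Answer: 255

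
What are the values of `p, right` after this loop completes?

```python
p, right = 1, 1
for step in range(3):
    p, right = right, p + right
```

Fibonacci: after 3 iterations
`p, right` takes the values: (1, 1) → (1, 2) → (2, 3) → (3, 5)

Answer: 3, 5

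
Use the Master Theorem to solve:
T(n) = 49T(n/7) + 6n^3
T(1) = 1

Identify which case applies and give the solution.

a=49, b=7, f(n)=6n^3. log_7(49) = 2. Since c=3 > 2 and the regularity condition holds (49(n/7)^3 = (49/7^3)n^3 with 49/7^3 < 1), Case 3 applies: T(n) = Θ(f(n)) = O(n^3).

Answer: O(n^3) - Case 3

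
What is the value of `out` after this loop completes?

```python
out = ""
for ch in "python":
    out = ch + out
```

Reverse 'python'
`out` takes the values: "" → "p" → "yp" → "typ" → "htyp" → "ohtyp" → "nohtyp"

Answer: "nohtyp"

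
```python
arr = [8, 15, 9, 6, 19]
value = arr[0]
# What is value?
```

Trace:
`arr = [8, 15, 9, 6, 19]` → arr = [8, 15, 9, 6, 19]
`value = arr[0]` → value = 8
So value = 8

Answer: 8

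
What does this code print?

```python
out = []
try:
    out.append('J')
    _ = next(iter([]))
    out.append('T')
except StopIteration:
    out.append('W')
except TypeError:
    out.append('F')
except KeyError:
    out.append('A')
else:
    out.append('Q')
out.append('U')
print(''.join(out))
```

Execution trace: 'J' (try body) → 'W' (except StopIteration) → 'U' (after the try/except). Output: JWU

Answer: JWU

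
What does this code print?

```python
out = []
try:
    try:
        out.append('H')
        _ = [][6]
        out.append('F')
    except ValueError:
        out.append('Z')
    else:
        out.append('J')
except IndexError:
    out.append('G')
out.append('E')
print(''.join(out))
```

Execution trace: 'H' (try body) → 'G' (outer except IndexError) → 'E' (after the try/except). Output: HGE

Answer: HGE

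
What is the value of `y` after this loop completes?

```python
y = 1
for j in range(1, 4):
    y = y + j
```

Start at 1, add 1 through 3
`y` takes the values: 1 → 2 → 4 → 7

Answer: 7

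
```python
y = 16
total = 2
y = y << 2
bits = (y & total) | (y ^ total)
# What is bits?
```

Trace:
`y = 16` → y = 16
`total = 2` → total = 2
`y = y << 2` → y = 64
`bits = (y & total) | (y ^ total)` → bits = 66
So bits = 66

Answer: 66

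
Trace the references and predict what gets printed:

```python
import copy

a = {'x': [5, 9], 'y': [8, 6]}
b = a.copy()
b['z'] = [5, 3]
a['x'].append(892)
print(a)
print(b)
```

Key concept: shallow copy of dict with mutable values.
Step by step:
`a = {'x': [5, 9], 'y': [8, 6]}` → a = {'x': [5, 9], 'y': [8, 6]}
`b = a.copy()` → b = {'x': [5, 9], 'y': [8, 6]}
`b['z'] = [5, 3]` → b = {'x': [5, 9], 'y': [8, 6], 'z': [5, 3]}
`a['x'].append(892)` → a = {'x': [5, 9, 892], 'y': [8, 6]}; b = {'x': [5, 9, 892], 'y': [8, 6], 'z': [5, 3]}
`print(a)` → prints {'x': [5, 9, 892], 'y': [8, 6]}
`print(b)` → prints {'x': [5, 9, 892], 'y': [8, 6], 'z': [5, 3]}

Answer:
{'x': [5, 9, 892], 'y': [8, 6]}
{'x': [5, 9, 892], 'y': [8, 6], 'z': [5, 3]}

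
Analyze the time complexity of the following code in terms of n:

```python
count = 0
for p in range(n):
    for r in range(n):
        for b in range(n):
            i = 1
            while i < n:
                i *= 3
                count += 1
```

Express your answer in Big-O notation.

Each loop level contributes: n × n × n × log n. Multiplying the contributions gives O(n^3 log n).

Answer: O(n^3 log n)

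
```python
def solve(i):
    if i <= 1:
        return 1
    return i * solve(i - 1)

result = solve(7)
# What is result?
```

solve(7) = 7 * 6 * 5 * 4 * 3 * 2 * 1 = 5040

Answer: 5040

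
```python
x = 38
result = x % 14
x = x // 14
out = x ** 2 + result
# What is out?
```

Trace:
`x = 38` → x = 38
`result = x % 14` → result = 10
`x = x // 14` → x = 2
`out = x ** 2 + result` → out = 14
So out = 14

Answer: 14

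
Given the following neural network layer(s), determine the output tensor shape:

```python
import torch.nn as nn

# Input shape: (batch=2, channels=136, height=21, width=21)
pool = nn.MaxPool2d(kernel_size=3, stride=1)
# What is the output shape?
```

Input: (2, 136, 21, 21) -> Output: (2, 136, 19, 19)

Answer: (2, 136, 19, 19)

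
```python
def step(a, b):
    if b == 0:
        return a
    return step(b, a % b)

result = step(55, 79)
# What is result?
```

step(55, 79) -> step(79, 55) -> step(55, 24) -> step(24, 7) -> step(7, 3) -> step(3, 1) -> step(1, 0) -> 1

Answer: 1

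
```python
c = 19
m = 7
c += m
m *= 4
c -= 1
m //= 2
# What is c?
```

Trace:
`c = 19` → c = 19
`m = 7` → m = 7
`c += m` → c = 26
`m *= 4` → m = 28
`c -= 1` → c = 25
`m //= 2` → m = 14
So c = 25

Answer: 25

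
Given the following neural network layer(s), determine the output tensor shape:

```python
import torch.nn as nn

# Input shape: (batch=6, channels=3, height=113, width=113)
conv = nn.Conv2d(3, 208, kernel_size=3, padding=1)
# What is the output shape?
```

Input: (6, 3, 113, 113) -> Output: (6, 208, 113, 113)

Answer: (6, 208, 113, 113)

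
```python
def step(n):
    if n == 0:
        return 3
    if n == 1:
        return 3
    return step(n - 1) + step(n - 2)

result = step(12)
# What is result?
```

Build up from base cases: step(0)=3, step(1)=3, step(2)=6, step(3)=9, step(4)=15, step(5)=24, step(6)=39, ..., step(12)=699

Answer: 699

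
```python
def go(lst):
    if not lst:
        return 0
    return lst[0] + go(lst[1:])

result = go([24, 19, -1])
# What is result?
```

24 + 19 + (-1) + 0 = 42

Answer: 42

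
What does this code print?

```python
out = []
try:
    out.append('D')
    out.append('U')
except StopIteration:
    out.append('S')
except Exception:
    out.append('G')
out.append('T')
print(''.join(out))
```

Execution trace: 'D' (try body) → 'U' (try body, no exception) → 'T' (after the try/except). Output: DUT

Answer: DUT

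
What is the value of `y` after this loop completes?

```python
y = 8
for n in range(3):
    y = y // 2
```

Halve 3 times: 8 // 2^3 = 1
`y` takes the values: 8 → 4 → 2 → 1

Answer: 1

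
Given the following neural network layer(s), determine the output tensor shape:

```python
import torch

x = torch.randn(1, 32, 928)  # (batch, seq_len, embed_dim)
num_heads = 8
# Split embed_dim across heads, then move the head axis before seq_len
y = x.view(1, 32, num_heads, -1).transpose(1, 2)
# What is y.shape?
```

Input: (1, 32, 928) -> head_dim = 928 // 8 = 116; after view: (1, 32, 8, 116) -> after transpose(1, 2): (1, 8, 32, 116) -> Output: (1, 8, 32, 116)

Answer: (1, 8, 32, 116)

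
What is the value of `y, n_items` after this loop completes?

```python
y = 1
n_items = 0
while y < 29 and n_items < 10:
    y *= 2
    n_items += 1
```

Double until >= 29 or 10 iterations
`y, n_items` takes the values: (1, 0) → (2, 0) → (2, 1) → (4, 1) → (4, 2) → (8, 2) → (8, 3) → (16, 3) → (16, 4) → (32, 4) → (32, 5)

Answer: 32, 5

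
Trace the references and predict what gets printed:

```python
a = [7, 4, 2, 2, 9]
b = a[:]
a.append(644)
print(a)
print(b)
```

Key concept: slice [:] creates copy.
Step by step:
`a = [7, 4, 2, 2, 9]` → a = [7, 4, 2, 2, 9]
`b = a[:]` → b = [7, 4, 2, 2, 9]
`a.append(644)` → a = [7, 4, 2, 2, 9, 644]
`print(a)` → prints [7, 4, 2, 2, 9, 644]
`print(b)` → prints [7, 4, 2, 2, 9]

Answer:
[7, 4, 2, 2, 9, 644]
[7, 4, 2, 2, 9]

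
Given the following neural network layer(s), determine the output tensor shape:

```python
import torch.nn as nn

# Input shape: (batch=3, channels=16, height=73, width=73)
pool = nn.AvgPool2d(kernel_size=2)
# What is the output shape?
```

Input: (3, 16, 73, 73) -> Output: (3, 16, 36, 36)

Answer: (3, 16, 36, 36)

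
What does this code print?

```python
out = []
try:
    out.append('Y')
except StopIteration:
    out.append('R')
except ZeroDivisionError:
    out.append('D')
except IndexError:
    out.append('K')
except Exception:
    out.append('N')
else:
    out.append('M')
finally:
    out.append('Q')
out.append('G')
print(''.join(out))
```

Execution trace: 'Y' (try body, no exception) → 'M' (else) → 'Q' (finally) → 'G' (after the try/except). Output: YMQG

Answer: YMQG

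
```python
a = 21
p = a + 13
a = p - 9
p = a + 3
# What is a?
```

Trace:
`a = 21` → a = 21
`p = a + 13` → p = 34
`a = p - 9` → a = 25
`p = a + 3` → p = 28
So a = 25

Answer: 25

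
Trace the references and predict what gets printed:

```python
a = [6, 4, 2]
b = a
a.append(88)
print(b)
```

Key concept: basic list aliasing.
Step by step:
`a = [6, 4, 2]` → a = [6, 4, 2]
`b = a` → b = [6, 4, 2] (same object as a)
`a.append(88)` → a = [6, 4, 2, 88] (same object as b); b = [6, 4, 2, 88] (same object as a)
`print(b)` → prints [6, 4, 2, 88]

Answer: [6, 4, 2, 88]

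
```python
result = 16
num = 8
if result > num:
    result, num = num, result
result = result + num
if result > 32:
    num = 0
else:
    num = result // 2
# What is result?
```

Trace:
`result = 16` → result = 16
`num = 8` → num = 8
`if result > num: ...` → result > num is True → result = 8; num = 16
`result = result + num` → result = 24
`if result > 32: ...` → result > 32 is False, take else branch → num = 12
So result = 24

Answer: 24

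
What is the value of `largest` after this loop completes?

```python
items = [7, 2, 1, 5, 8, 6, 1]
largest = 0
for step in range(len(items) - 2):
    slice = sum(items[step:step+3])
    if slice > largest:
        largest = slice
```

Max sum of 3-element window in [7, 2, 1, 5, 8, 6, 1]
`largest` takes the values: 0 → 10 → 14 → 19

Answer: 19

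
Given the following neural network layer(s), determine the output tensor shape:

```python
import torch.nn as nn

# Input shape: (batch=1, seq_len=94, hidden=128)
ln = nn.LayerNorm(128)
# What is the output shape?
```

Input: (1, 94, 128) -> Output: (1, 94, 128)

Answer: (1, 94, 128)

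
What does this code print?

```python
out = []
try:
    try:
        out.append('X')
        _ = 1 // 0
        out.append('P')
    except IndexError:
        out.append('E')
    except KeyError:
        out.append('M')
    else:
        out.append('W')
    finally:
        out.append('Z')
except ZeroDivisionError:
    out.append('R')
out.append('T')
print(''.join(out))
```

Execution trace: 'X' (try body) → 'Z' (finally) → 'R' (outer except ZeroDivisionError) → 'T' (after the try/except). Output: XZRT

Answer: XZRT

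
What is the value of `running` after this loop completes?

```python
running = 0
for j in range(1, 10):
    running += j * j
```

Sum of squares 1² to 9² = 285
`running` takes the values: 0 → 1 → 5 → 14 → 30 → 55 → 91 → 140 → 204 → 285

Answer: 285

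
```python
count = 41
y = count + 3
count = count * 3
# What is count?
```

Trace:
`count = 41` → count = 41
`y = count + 3` → y = 44
`count = count * 3` → count = 123
So count = 123

Answer: 123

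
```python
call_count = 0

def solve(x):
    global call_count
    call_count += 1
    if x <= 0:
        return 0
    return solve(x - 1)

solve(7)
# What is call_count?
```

Linear recursion stepping by 1: 8 calls from x=7 down to ≤0.

Answer: 8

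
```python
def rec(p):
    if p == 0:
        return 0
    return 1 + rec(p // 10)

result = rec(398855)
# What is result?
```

Count of digits of 398855: 6

Answer: 6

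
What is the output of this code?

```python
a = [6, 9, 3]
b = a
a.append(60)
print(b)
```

Key concept: basic list aliasing.
Step by step:
`a = [6, 9, 3]` → a = [6, 9, 3]
`b = a` → b = [6, 9, 3] (same object as a)
`a.append(60)` → a = [6, 9, 3, 60] (same object as b); b = [6, 9, 3, 60] (same object as a)
`print(b)` → prints [6, 9, 3, 60]

Answer: [6, 9, 3, 60]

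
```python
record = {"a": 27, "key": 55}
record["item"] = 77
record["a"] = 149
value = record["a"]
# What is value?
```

Trace:
`record = {"a": 27, "key": 55}` → record = {'a': 27, 'key': 55}
`record["item"] = 77` → record = {'a': 27, 'key': 55, 'item': 77}
`record["a"] = 149` → record = {'a': 149, 'key': 55, 'item': 77}
`value = record["a"]` → value = 149
So value = 149

Answer: 149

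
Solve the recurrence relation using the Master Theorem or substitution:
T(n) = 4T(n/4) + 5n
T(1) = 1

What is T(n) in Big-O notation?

By Master Theorem: a=4, b=4, f(n)=5n. Since log_4(4) = 1 and f(n) = Θ(n^1), Case 2 applies. T(n) = O(n log n).

Answer: O(n log n)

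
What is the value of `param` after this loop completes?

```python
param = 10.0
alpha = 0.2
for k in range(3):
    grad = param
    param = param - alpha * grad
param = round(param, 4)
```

Gradient descent: w = 10.0 * (1 - 0.2)^3
`param` takes the values: 10.0 → 8.0 → 6.4 → 5.12

Answer: 5.12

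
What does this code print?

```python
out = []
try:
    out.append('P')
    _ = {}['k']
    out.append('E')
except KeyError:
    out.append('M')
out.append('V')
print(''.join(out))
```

Execution trace: 'P' (try body) → 'M' (except KeyError) → 'V' (after the try/except). Output: PMV

Answer: PMV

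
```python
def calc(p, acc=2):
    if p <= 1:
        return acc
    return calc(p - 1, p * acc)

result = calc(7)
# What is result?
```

Accumulator trace (n, acc): (7, 2) -> (6, 14) -> (5, 84) -> (4, 420) -> (3, 1680) -> (2, 5040) -> (1, 10080) -> return 10080

Answer: 10080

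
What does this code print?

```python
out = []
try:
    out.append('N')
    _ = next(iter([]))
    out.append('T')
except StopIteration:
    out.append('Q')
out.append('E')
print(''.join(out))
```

Execution trace: 'N' (try body) → 'Q' (except StopIteration) → 'E' (after the try/except). Output: NQE

Answer: NQE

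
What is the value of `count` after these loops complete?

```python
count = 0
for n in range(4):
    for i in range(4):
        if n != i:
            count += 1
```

4² - 4 (exclude diagonal)
`count` takes the values: 0 → 1 → 2 → 3 → 4 → 5 → 6 → 7 → 8 → 9 → 10 → 11 → 12

Answer: 12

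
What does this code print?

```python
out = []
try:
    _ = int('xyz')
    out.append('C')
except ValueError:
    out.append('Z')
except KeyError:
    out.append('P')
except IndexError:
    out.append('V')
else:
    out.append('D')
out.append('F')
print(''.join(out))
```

Execution trace: 'Z' (except ValueError) → 'F' (after the try/except). Output: ZF

Answer: ZF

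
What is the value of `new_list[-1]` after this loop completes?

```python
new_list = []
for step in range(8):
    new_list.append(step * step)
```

Last element of squares 0 to 7
`new_list` takes the values: [] → [0] → [0, 1] → [0, 1, 4] → [0, 1, 4, 9] → [0, 1, 4, 9, 16] → [0, 1, 4, 9, 16, 25] → [0, 1, 4, 9, 16, 25, 36] → [0, 1, 4, 9, 16, 25, 36, 49]
So `new_list[-1]` = 49

Answer: 49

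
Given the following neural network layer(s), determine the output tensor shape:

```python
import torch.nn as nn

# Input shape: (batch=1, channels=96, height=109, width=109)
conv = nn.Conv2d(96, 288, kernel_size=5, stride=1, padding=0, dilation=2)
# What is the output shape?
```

Input: (1, 96, 109, 109) -> Output: (1, 288, 101, 101)

Answer: (1, 288, 101, 101)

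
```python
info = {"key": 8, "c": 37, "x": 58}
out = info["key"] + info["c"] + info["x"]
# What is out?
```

Trace:
`info = {"key": 8, "c": 37, "x": 58}` → info = {'key': 8, 'c': 37, 'x': 58}
`out = info["key"] + info["c"] + info["x"]` → out = 103
So out = 103

Answer: 103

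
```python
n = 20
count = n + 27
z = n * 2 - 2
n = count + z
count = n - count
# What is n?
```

Trace:
`n = 20` → n = 20
`count = n + 27` → count = 47
`z = n * 2 - 2` → z = 38
`n = count + z` → n = 85
`count = n - count` → count = 38
So n = 85

Answer: 85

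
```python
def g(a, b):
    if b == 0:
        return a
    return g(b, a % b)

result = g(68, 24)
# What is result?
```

g(68, 24) -> g(24, 20) -> g(20, 4) -> g(4, 0) -> 4

Answer: 4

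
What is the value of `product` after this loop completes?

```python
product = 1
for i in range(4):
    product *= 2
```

2^4 = 16
`product` takes the values: 1 → 2 → 4 → 8 → 16

Answer: 16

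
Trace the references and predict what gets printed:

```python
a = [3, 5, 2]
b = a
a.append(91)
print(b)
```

Key concept: basic list aliasing.
Step by step:
`a = [3, 5, 2]` → a = [3, 5, 2]
`b = a` → b = [3, 5, 2] (same object as a)
`a.append(91)` → a = [3, 5, 2, 91] (same object as b); b = [3, 5, 2, 91] (same object as a)
`print(b)` → prints [3, 5, 2, 91]

Answer: [3, 5, 2, 91]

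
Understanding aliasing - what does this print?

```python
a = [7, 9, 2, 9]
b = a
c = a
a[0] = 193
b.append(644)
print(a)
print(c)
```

Key concept: multiple aliases.
Step by step:
`a = [7, 9, 2, 9]` → a = [7, 9, 2, 9]
`b = a` → b = [7, 9, 2, 9] (same object as a)
`c = a` → c = [7, 9, 2, 9] (same object as a, b)
`a[0] = 193` → a = [193, 9, 2, 9] (same object as b, c); b = [193, 9, 2, 9] (same object as a, c); c = [193, 9, 2, 9] (same object as a, b)
`b.append(644)` → a = [193, 9, 2, 9, 644] (same object as b, c); b = [193, 9, 2, 9, 644] (same object as a, c); c = [193, 9, 2, 9, 644] (same object as a, b)
`print(a)` → prints [193, 9, 2, 9, 644]
`print(c)` → prints [193, 9, 2, 9, 644]

Answer:
[193, 9, 2, 9, 644]
[193, 9, 2, 9, 644]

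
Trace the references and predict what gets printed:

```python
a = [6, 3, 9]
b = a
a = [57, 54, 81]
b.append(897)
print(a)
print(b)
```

Key concept: rebinding vs mutation: a is rebound to a new list, b still points at the original.
Step by step:
`a = [6, 3, 9]` → a = [6, 3, 9]
`b = a` → b = [6, 3, 9] (same object as a)
`a = [57, 54, 81]` → a = [57, 54, 81]
`b.append(897)` → b = [6, 3, 9, 897]
`print(a)` → prints [57, 54, 81]
`print(b)` → prints [6, 3, 9, 897]

Answer:
[57, 54, 81]
[6, 3, 9, 897]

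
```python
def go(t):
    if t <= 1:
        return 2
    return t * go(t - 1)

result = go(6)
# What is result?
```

go(6) = 6 * 5 * 4 * 3 * 2 * 2 = 1440

Answer: 1440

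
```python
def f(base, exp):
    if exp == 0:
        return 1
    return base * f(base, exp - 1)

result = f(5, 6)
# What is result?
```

f(5, 6) = 5 * 5 * 5 * 5 * 5 * 5 = 15625

Answer: 15625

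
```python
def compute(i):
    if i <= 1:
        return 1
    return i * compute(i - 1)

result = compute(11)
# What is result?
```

compute(11) = 11 * 10 * 9 * 8 * 7 * 6 * 5 * 4 * 3 * 2 * 1 = 39916800

Answer: 39916800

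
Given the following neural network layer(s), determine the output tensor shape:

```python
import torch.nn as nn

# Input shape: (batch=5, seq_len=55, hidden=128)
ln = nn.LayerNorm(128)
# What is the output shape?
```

Input: (5, 55, 128) -> Output: (5, 55, 128)

Answer: (5, 55, 128)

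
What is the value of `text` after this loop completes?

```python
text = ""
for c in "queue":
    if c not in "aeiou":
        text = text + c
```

Remove vowels from 'queue'
`text` takes the values: "" → "q"

Answer: "q"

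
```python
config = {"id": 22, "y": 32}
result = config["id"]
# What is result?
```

Trace:
`config = {"id": 22, "y": 32}` → config = {'id': 22, 'y': 32}
`result = config["id"]` → result = 22
So result = 22

Answer: 22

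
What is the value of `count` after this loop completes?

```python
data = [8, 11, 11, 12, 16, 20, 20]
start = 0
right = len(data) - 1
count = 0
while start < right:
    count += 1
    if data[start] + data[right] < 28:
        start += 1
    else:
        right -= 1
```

Steps to find pair summing to 28
`count` takes the values: 0 → 1 → 2 → 3 → 4 → 5 → 6

Answer: 6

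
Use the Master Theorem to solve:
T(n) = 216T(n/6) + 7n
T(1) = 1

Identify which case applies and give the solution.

a=216, b=6, f(n)=7n. log_6(216) = 3. Since c=1 < 3, Case 1 applies: T(n) = Θ(n^log_b(a)) = O(n^3).

Answer: O(n^3) - Case 1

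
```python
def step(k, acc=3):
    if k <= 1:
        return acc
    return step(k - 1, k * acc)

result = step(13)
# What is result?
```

Accumulator trace (n, acc): (13, 3) -> (12, 39) -> (11, 468) -> (10, 5148) -> (9, 51480) -> (8, 463320) -> (7, 3706560) -> (6, 25945920) -> (5, 155675520) -> (4, 778377600) -> (3, 3113510400) -> (2, 9340531200) -> (1, 18681062400) -> return 18681062400

Answer: 18681062400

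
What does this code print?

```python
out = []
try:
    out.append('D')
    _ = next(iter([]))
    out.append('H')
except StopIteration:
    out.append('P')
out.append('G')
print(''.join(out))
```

Execution trace: 'D' (try body) → 'P' (except StopIteration) → 'G' (after the try/except). Output: DPG

Answer: DPG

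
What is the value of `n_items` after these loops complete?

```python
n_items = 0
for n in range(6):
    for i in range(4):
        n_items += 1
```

6 * 4 = 24
`n_items` takes the values: 0 → 1 → 2 → 3 → 4 → 5 → 6 → 7 → 8 → 9 → 10 → 11 → 12 → 13 → 14 → 15 → 16 → 17 → 18 → 19 → 20 → 21 → 22 → 23 → 24

Answer: 24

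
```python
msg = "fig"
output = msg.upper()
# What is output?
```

Trace:
`msg = "fig"` → msg = 'fig'
`output = msg.upper()` → output = 'FIG'
So output = 'FIG'

Answer: 'FIG'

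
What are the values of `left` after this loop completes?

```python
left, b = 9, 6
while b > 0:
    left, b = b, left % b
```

GCD of 9 and 6
`left` takes the values: 9 → 6 → 3

Answer: 3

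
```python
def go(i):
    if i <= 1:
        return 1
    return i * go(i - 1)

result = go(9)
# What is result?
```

go(9) = 9 * 8 * 7 * 6 * 5 * 4 * 3 * 2 * 1 = 362880

Answer: 362880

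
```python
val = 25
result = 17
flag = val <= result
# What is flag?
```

Trace:
`val = 25` → val = 25
`result = 17` → result = 17
`flag = val <= result` → flag = False
So flag = False

Answer: False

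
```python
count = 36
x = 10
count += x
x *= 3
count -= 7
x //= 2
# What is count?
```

Trace:
`count = 36` → count = 36
`x = 10` → x = 10
`count += x` → count = 46
`x *= 3` → x = 30
`count -= 7` → count = 39
`x //= 2` → x = 15
So count = 39

Answer: 39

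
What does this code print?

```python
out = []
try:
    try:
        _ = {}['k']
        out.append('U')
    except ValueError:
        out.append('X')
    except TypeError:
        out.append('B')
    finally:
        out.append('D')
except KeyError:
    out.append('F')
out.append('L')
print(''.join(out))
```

Execution trace: 'D' (finally) → 'F' (outer except KeyError) → 'L' (after the try/except). Output: DFL

Answer: DFL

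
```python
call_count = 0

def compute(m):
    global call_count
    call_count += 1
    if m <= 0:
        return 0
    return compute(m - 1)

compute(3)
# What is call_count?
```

Linear recursion stepping by 1: 4 calls from m=3 down to ≤0.

Answer: 4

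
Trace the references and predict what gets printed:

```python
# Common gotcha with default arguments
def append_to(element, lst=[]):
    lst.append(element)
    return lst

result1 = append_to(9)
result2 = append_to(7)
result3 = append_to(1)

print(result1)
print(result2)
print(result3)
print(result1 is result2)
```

Key concept: mutable default argument gotcha.
Step by step:
`result1 = append_to(9)` → result1 = [9]
`result2 = append_to(7)` → result1 = [9, 7] (same object as result2); result2 = [9, 7] (same object as result1)
`result3 = append_to(1)` → result1 = [9, 7, 1] (same object as result2, result3); result2 = [9, 7, 1] (same object as result1, result3); result3 = [9, 7, 1] (same object as result1, result2)
`print(result1)` → prints [9, 7, 1]
`print(result2)` → prints [9, 7, 1]
`print(result3)` → prints [9, 7, 1]
`print(result1 is result2)` → prints True

Answer:
[9, 7, 1]
[9, 7, 1]
[9, 7, 1]
True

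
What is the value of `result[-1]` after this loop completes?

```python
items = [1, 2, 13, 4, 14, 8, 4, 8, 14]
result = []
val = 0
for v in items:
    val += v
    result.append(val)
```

Cumulative sum ends at 68
`result` takes the values: [] → [1] → [1, 3] → [1, 3, 16] → [1, 3, 16, 20] → [1, 3, 16, 20, 34] → [1, 3, 16, 20, 34, 42] → [1, 3, 16, 20, 34, 42, 46] → [1, 3, 16, 20, 34, 42, 46, 54] → [1, 3, 16, 20, 34, 42, 46, 54, 68]
So `result[-1]` = 68

Answer: 68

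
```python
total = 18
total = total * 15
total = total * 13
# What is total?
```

Trace:
`total = 18` → total = 18
`total = total * 15` → total = 270
`total = total * 13` → total = 3510
So total = 3510

Answer: 3510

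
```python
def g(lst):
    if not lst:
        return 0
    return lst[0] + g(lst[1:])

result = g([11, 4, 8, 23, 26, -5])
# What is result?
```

11 + 4 + 8 + 23 + 26 + (-5) + 0 = 67

Answer: 67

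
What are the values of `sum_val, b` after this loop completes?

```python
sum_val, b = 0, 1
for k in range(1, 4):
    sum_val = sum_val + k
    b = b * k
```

Sum and factorial of 1 to 3
`sum_val, b` takes the values: (0, 1) → (1, 1) → (3, 1) → (3, 2) → (6, 2) → (6, 6)

Answer: 6, 6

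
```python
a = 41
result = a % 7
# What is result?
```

Trace:
`a = 41` → a = 41
`result = a % 7` → result = 6
So result = 6

Answer: 6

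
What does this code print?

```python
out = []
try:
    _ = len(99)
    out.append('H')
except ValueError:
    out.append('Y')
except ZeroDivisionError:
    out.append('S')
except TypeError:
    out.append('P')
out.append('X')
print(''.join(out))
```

Execution trace: 'P' (except TypeError) → 'X' (after the try/except). Output: PX

Answer: PX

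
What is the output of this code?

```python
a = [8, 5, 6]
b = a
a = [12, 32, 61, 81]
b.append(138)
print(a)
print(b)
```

Key concept: rebinding vs mutation: a is rebound to a new list, b still points at the original.
Step by step:
`a = [8, 5, 6]` → a = [8, 5, 6]
`b = a` → b = [8, 5, 6] (same object as a)
`a = [12, 32, 61, 81]` → a = [12, 32, 61, 81]
`b.append(138)` → b = [8, 5, 6, 138]
`print(a)` → prints [12, 32, 61, 81]
`print(b)` → prints [8, 5, 6, 138]

Answer:
[12, 32, 61, 81]
[8, 5, 6, 138]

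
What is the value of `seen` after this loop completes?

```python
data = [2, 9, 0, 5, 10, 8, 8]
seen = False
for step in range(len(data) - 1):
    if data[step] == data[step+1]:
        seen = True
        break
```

Check consecutive duplicates in [2, 9, 0, 5, 10, 8, 8]
`seen` takes the values: False → True

Answer: True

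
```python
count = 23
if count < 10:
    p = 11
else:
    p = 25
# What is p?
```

Trace:
`count = 23` → count = 23
`if count < 10: ...` → count < 10 is False, take else branch → p = 25
So p = 25

Answer: 25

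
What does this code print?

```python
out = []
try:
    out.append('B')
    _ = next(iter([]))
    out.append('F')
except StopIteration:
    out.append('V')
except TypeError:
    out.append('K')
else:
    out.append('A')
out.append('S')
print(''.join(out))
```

Execution trace: 'B' (try body) → 'V' (except StopIteration) → 'S' (after the try/except). Output: BVS

Answer: BVS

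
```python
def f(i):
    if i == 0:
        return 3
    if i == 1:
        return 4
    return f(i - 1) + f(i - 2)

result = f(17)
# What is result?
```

Build up from base cases: f(0)=3, f(1)=4, f(2)=7, f(3)=11, f(4)=18, f(5)=29, f(6)=47, ..., f(17)=9349

Answer: 9349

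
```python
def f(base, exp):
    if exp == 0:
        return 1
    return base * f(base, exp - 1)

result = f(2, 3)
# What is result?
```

f(2, 3) = 2 * 2 * 2 = 8

Answer: 8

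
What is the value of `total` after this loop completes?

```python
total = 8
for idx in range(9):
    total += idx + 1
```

Start at 8, add 1 to 9 = 53
`total` takes the values: 8 → 9 → 11 → 14 → 18 → 23 → 29 → 36 → 44 → 53

Answer: 53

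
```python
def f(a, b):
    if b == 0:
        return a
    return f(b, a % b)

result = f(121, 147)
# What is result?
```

f(121, 147) -> f(147, 121) -> f(121, 26) -> f(26, 17) -> f(17, 9) -> f(9, 8) -> f(8, 1) -> f(1, 0) -> 1

Answer: 1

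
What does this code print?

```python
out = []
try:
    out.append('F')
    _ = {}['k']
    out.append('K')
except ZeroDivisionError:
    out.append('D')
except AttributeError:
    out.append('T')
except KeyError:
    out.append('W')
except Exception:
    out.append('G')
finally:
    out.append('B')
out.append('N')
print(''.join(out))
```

Execution trace: 'F' (try body) → 'W' (except KeyError) → 'B' (finally) → 'N' (after the try/except). Output: FWBN

Answer: FWBN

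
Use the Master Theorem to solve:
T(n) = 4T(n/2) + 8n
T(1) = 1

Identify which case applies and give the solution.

a=4, b=2, f(n)=8n. log_2(4) = 2. Since c=1 < 2, Case 1 applies: T(n) = Θ(n^log_b(a)) = O(n^2).

Answer: O(n^2) - Case 1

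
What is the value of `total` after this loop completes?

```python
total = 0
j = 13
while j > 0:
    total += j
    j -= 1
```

Sum 13 down to 1
`total` takes the values: 0 → 13 → 25 → 36 → 46 → 55 → 63 → 70 → 76 → 81 → 85 → 88 → 90 → 91

Answer: 91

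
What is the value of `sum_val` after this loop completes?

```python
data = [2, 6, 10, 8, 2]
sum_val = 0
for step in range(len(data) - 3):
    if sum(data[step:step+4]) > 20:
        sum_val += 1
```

Count windows with sum > 20
`sum_val` takes the values: 0 → 1 → 2

Answer: 2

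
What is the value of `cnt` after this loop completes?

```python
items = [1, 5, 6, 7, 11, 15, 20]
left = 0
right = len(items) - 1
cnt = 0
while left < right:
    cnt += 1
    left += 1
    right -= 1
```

Iterations until pointers meet (list length 7)
`cnt` takes the values: 0 → 1 → 2 → 3

Answer: 3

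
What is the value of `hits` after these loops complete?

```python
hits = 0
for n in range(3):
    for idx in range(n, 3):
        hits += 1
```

Upper triangle: 3 + 2 + ... + 1
`hits` takes the values: 0 → 1 → 2 → 3 → 4 → 5 → 6

Answer: 6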